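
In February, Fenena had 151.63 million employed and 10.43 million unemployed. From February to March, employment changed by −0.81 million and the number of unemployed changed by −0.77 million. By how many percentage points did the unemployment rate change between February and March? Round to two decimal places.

The unemployment rate changed by −0.42 percentage points.

February: labor force = 151.63 + 10.43 = 162.06; u = 10.43/162.06 = 6.44%.
March: labor force = 150.82 + 9.66 = 160.48; u = 9.66/160.48 = 6.02%.
Change = 6.02% − 6.44% = −0.42 pp.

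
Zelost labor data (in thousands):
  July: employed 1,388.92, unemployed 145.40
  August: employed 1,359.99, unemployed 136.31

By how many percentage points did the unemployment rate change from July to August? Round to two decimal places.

The unemployment rate changed by −0.37 percentage points.

July: labor force = 1,388.92 + 145.40 = 1,534.32; u = 145.40/1,534.32 = 9.48%.
August: labor force = 1,359.99 + 136.31 = 1,496.30; u = 136.31/1,496.30 = 9.11%.
Change = 9.11% − 9.48% = −0.37 pp.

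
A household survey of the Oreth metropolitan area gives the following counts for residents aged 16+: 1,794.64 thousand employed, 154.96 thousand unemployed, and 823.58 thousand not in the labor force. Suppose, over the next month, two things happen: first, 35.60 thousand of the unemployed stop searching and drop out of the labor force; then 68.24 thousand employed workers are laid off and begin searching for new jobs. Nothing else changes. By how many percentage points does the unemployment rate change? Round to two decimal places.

The unemployment rate changes by +1.85 percentage points.

Initially, labor force = 1,794.64 + 154.96 = 1,949.60 thousand, so u = 154.96/1,949.60 = 7.95%.
After the first change, unemployed and labor force both fall by 35.60 → E = 1,794.64, U = 119.36, labor force = 1,914.00 thousand.
After the second change, employed falls and unemployed rises by 68.24; labor force unchanged → E = 1,726.40, U = 187.60, labor force = 1,914.00 thousand.
New unemployment rate = 187.60 / 1,914.00 = 9.80%.
Change = 9.80% − 7.95% = +1.85 percentage points.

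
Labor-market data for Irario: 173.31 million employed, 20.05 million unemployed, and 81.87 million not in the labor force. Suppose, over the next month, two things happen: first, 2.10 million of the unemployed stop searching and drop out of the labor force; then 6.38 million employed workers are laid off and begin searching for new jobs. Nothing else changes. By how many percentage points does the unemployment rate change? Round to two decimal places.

The unemployment rate changes by +2.35 percentage points.

Initially, labor force = 173.31 + 20.05 = 193.36 million, so u = 20.05/193.36 = 10.37%.
After the first change, unemployed and labor force both fall by 2.10 → E = 173.31, U = 17.95, labor force = 191.26 million.
After the second change, employed falls and unemployed rises by 6.38; labor force unchanged → E = 166.93, U = 24.33, labor force = 191.26 million.
New unemployment rate = 24.33 / 191.26 = 12.72%.
Change = 12.72% − 10.37% = +2.35 percentage points.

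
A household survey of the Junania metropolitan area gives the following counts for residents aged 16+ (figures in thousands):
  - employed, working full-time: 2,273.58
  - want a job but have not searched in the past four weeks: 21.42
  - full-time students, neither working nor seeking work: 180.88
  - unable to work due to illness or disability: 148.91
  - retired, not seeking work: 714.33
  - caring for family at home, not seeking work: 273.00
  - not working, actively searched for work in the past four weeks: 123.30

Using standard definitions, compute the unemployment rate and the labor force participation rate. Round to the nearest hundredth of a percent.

Unemployment rate ≈ 5.14%; labor force participation rate ≈ 64.17%.

Employed = 2,273.58 thousand.
Unemployed = 123.30 thousand.
Labor force = 2,273.58 + 123.30 = 2,396.88 thousand.
Not in labor force = 21.42 + 180.88 + 148.91 + 714.33 + 273.00 = 1,338.54 thousand (those not working and not actively searching are outside the labor force — including those who want a job but have given up searching).
Civilian working-age population = 2,396.88 + 1,338.54 = 3,735.42 thousand.
Unemployment rate = 123.30 / 2,396.88 = 5.14%.
Labor force participation rate = 2,396.88 / 3,735.42 = 64.17%.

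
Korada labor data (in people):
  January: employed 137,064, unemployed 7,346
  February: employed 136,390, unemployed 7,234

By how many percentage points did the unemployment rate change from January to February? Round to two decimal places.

January: labor force = 137,064 + 7,346 = 144,410; u = 7,346/144,410 = 5.09%.
February: labor force = 136,390 + 7,234 = 143,624; u = 7,234/143,624 = 5.04%.
Change = 5.04% − 5.09% = −0.05 pp.

The unemployment rate changed by −0.05 percentage points.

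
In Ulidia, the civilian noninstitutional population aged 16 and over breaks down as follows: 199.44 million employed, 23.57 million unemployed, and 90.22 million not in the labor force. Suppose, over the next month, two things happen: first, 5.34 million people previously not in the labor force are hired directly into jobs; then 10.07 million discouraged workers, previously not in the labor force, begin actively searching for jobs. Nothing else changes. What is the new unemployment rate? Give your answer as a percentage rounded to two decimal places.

New unemployment rate ≈ 14.11%.

Initially, labor force = 199.44 + 23.57 = 223.01 million, so u = 23.57/223.01 = 10.57%.
After the first change, employed and labor force both rise by 5.34; unemployed unchanged → E = 204.78, U = 23.57, labor force = 228.35 million.
After the second change, unemployed and labor force both rise by 10.07 → E = 204.78, U = 33.64, labor force = 238.42 million.
New unemployment rate = 33.64 / 238.42 = 14.11%.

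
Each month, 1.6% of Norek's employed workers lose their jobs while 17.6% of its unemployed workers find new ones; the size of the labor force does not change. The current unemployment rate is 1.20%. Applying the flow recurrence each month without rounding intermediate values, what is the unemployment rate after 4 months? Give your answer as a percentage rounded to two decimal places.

With a fixed labor force, u_{t+1} = u_t + s·(1−u_t) − f·u_t = u_t·(1−s−f) + s.
Here 1−s−f = 0.808 and s = 0.016.
u_1 = 0.012000 × 0.808 + 0.016 = 0.025696.
u_2 = 0.025696 × 0.808 + 0.016 = 0.036762.
u_3 = 0.036762 × 0.808 + 0.016 = 0.045704.
u_4 = 0.045704 × 0.808 + 0.016 = 0.052929.

Unemployment rate after four months ≈ 5.29%.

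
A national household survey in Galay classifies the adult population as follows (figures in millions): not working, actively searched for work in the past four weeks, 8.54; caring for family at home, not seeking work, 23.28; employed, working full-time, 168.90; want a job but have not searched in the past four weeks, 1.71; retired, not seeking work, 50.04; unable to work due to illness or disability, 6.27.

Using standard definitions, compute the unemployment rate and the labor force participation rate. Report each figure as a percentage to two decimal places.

Unemployment rate ≈ 4.81%; labor force participation rate ≈ 68.58%.

Employed = 168.90 million.
Unemployed = 8.54 million.
Labor force = 168.90 + 8.54 = 177.44 million.
Not in labor force = 23.28 + 1.71 + 50.04 + 6.27 = 81.30 million (those not working and not actively searching are outside the labor force — including those who want a job but have given up searching).
Civilian working-age population = 177.44 + 81.30 = 258.74 million.
Unemployment rate = 8.54 / 177.44 = 4.81%.
Labor force participation rate = 177.44 / 258.74 = 68.58%.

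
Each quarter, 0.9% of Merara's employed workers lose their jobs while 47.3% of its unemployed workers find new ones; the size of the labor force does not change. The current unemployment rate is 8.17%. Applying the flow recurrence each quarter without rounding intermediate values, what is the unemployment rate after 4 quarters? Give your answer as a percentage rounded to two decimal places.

Unemployment rate after four quarters ≈ 2.32%.

With a fixed labor force, u_{t+1} = u_t + s·(1−u_t) − f·u_t = u_t·(1−s−f) + s.
Here 1−s−f = 0.518 and s = 0.009.
u_1 = 0.081700 × 0.518 + 0.009 = 0.051321.
u_2 = 0.051321 × 0.518 + 0.009 = 0.035584.
u_3 = 0.035584 × 0.518 + 0.009 = 0.027433.
u_4 = 0.027433 × 0.518 + 0.009 = 0.023210.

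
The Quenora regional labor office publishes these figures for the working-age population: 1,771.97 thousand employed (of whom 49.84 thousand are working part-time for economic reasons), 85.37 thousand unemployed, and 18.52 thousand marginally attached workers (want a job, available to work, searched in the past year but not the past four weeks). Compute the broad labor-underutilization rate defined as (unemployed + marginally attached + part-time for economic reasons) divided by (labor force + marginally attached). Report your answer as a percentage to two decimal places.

Broad underutilization rate ≈ 8.20%.

Labor force = 1,771.97 + 85.37 = 1,857.34 thousand.
Numerator = 85.37 + 18.52 + 49.84 = 153.73 thousand.
Denominator = 1,857.34 + 18.52 = 1,875.86 thousand.
Broad rate = 153.73 / 1,875.86 = 8.20%.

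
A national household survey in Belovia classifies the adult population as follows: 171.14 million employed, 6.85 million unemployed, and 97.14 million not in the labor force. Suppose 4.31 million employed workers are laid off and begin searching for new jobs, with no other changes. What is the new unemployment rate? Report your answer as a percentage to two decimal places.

Initially, labor force = 171.14 + 6.85 = 177.99 million, so u = 6.85/177.99 = 3.85%.
After the change, employed falls and unemployed rises by 4.31; labor force unchanged → E = 166.83, U = 11.16, labor force = 177.99 million.
New unemployment rate = 11.16 / 177.99 = 6.27%.

New unemployment rate ≈ 6.27%.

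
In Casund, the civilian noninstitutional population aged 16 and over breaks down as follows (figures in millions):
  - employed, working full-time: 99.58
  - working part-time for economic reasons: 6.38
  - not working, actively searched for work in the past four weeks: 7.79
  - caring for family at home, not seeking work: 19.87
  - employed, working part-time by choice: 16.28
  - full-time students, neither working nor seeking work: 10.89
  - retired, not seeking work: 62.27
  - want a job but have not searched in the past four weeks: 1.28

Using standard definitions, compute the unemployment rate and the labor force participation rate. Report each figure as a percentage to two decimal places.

Unemployment rate ≈ 5.99%; labor force participation rate ≈ 57.96%.

Employed = 99.58 + 6.38 + 16.28 = 122.24 million (anyone who worked, including part-time for economic reasons, counts as employed).
Unemployed = 7.79 million.
Labor force = 122.24 + 7.79 = 130.03 million.
Not in labor force = 19.87 + 10.89 + 62.27 + 1.28 = 94.31 million (those not working and not actively searching are outside the labor force — including those who want a job but have given up searching).
Civilian working-age population = 130.03 + 94.31 = 224.34 million.
Unemployment rate = 7.79 / 130.03 = 5.99%.
Labor force participation rate = 130.03 / 224.34 = 57.96%.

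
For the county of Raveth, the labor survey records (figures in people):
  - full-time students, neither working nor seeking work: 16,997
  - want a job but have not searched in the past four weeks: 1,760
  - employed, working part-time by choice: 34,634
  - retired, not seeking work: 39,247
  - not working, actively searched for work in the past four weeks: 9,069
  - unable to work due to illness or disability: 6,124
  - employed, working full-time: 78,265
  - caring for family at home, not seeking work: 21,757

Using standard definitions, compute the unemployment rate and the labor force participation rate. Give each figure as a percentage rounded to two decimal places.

Unemployment rate ≈ 7.44%; labor force participation rate ≈ 58.68%.

Employed = 34,634 + 78,265 = 112,899.
Unemployed = 9,069.
Labor force = 112,899 + 9,069 = 121,968.
Not in labor force = 16,997 + 1,760 + 39,247 + 6,124 + 21,757 = 85,885 (those not working and not actively searching are outside the labor force — including those who want a job but have given up searching).
Civilian working-age population = 121,968 + 85,885 = 207,853.
Unemployment rate = 9,069 / 121,968 = 7.44%.
Labor force participation rate = 121,968 / 207,853 = 58.68%.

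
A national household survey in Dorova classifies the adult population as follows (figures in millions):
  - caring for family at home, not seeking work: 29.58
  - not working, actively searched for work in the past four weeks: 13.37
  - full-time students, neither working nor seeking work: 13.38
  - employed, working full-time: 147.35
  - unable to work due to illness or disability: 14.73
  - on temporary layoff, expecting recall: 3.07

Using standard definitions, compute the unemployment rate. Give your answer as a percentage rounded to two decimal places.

Employed = 147.35 million.
Unemployed = 13.37 + 3.07 = 16.44 million (jobless and actively searching, or on temporary layoff).
Labor force = 147.35 + 16.44 = 163.79 million.
Unemployment rate = 16.44 / 163.79 = 10.04%.

Unemployment rate ≈ 10.04%.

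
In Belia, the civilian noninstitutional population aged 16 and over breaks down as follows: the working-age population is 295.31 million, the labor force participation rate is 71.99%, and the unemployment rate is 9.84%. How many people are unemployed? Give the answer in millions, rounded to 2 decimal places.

Labor force = 0.7199 × 295.31 = 212.59 million.
Unemployed = 0.0984 × 212.59 ≈ 20.92 million.

About 20.92 million are unemployed.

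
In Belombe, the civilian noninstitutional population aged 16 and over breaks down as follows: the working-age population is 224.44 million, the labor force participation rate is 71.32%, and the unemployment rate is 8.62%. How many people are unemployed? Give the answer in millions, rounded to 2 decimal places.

About 13.80 million are unemployed.

Labor force = 0.7132 × 224.44 = 160.07 million.
Unemployed = 0.0862 × 160.07 ≈ 13.80 million.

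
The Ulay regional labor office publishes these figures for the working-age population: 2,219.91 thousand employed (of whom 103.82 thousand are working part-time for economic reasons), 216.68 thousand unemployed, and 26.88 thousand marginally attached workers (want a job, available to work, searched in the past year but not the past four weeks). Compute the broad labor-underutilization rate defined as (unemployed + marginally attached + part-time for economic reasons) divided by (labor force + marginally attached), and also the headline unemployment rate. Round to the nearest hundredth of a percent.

Broad underutilization rate ≈ 14.10%; headline unemployment rate ≈ 8.89%.

Labor force = 2,219.91 + 216.68 = 2,436.59 thousand.
Numerator = 216.68 + 26.88 + 103.82 = 347.38 thousand.
Denominator = 2,436.59 + 26.88 = 2,463.47 thousand.
Broad rate = 347.38 / 2,463.47 = 14.10%.
Headline unemployment rate = 216.68 / 2,436.59 = 8.89%.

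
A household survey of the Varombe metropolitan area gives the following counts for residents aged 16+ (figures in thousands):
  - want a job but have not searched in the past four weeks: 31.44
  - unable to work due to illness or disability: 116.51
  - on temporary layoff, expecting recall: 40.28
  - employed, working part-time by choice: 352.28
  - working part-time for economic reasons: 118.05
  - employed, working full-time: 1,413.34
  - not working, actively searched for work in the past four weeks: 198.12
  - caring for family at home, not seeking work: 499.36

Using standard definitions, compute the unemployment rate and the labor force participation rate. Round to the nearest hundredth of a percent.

Unemployment rate ≈ 11.23%; labor force participation rate ≈ 76.63%.

Employed = 352.28 + 118.05 + 1,413.34 = 1,883.67 thousand (anyone who worked, including part-time for economic reasons, counts as employed).
Unemployed = 40.28 + 198.12 = 238.40 thousand (jobless and actively searching, or on temporary layoff).
Labor force = 1,883.67 + 238.40 = 2,122.07 thousand.
Not in labor force = 31.44 + 116.51 + 499.36 = 647.31 thousand (those not working and not actively searching are outside the labor force — including those who want a job but have given up searching).
Civilian working-age population = 2,122.07 + 647.31 = 2,769.38 thousand.
Unemployment rate = 238.40 / 2,122.07 = 11.23%.
Labor force participation rate = 2,122.07 / 2,769.38 = 76.63%.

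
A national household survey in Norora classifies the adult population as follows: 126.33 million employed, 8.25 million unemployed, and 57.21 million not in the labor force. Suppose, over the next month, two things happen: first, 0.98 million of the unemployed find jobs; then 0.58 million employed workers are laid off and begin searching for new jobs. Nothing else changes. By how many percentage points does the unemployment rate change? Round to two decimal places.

Initially, labor force = 126.33 + 8.25 = 134.58 million, so u = 8.25/134.58 = 6.13%.
After the first change, unemployed falls and employed rises by 0.98; labor force unchanged → E = 127.31, U = 7.27, labor force = 134.58 million.
After the second change, employed falls and unemployed rises by 0.58; labor force unchanged → E = 126.73, U = 7.85, labor force = 134.58 million.
New unemployment rate = 7.85 / 134.58 = 5.83%.
Change = 5.83% − 6.13% = −0.30 percentage points.

The unemployment rate changes by −0.30 percentage points.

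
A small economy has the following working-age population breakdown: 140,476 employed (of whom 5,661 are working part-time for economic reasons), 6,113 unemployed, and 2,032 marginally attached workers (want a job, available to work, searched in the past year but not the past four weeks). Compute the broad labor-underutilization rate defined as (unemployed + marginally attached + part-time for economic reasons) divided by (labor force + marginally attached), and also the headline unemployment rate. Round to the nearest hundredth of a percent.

Broad underutilization rate ≈ 9.29%; headline unemployment rate ≈ 4.17%.

Labor force = 140,476 + 6,113 = 146,589.
Numerator = 6,113 + 2,032 + 5,661 = 13,806.
Denominator = 146,589 + 2,032 = 148,621.
Broad rate = 13,806 / 148,621 = 9.29%.
Headline unemployment rate = 6,113 / 146,589 = 4.17%.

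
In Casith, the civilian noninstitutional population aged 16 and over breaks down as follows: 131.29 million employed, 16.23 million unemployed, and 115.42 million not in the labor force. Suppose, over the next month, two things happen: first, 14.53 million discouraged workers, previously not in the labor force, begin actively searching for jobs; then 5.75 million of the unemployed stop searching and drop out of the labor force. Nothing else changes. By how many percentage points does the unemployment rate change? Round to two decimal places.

The unemployment rate changes by +5.00 percentage points.

Initially, labor force = 131.29 + 16.23 = 147.52 million, so u = 16.23/147.52 = 11.00%.
After the first change, unemployed and labor force both rise by 14.53 → E = 131.29, U = 30.76, labor force = 162.05 million.
After the second change, unemployed and labor force both fall by 5.75 → E = 131.29, U = 25.01, labor force = 156.30 million.
New unemployment rate = 25.01 / 156.30 = 16.00%.
Change = 16.00% − 11.00% = +5.00 percentage points.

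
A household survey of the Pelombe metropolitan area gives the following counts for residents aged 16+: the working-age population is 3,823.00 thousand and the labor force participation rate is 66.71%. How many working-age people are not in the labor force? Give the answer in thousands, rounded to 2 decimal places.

Share not in the labor force = 1 − 0.6671 = 0.3329.
Not in labor force = 0.3329 × 3,823.00 ≈ 1,272.68 thousand.

About 1,272.68 thousand are not in the labor force.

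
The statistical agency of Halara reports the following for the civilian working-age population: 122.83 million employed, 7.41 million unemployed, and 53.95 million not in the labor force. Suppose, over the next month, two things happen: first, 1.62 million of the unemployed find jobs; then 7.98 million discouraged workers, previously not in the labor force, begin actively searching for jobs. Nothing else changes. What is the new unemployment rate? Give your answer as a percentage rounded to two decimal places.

New unemployment rate ≈ 9.96%.

Initially, labor force = 122.83 + 7.41 = 130.24 million, so u = 7.41/130.24 = 5.69%.
After the first change, unemployed falls and employed rises by 1.62; labor force unchanged → E = 124.45, U = 5.79, labor force = 130.24 million.
After the second change, unemployed and labor force both rise by 7.98 → E = 124.45, U = 13.77, labor force = 138.22 million.
New unemployment rate = 13.77 / 138.22 = 9.96%.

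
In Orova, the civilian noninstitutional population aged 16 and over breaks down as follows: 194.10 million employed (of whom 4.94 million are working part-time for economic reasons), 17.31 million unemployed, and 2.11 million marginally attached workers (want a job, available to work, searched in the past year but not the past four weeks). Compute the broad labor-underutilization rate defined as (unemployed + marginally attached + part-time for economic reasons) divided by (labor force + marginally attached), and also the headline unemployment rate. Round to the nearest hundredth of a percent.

Labor force = 194.10 + 17.31 = 211.41 million.
Numerator = 17.31 + 2.11 + 4.94 = 24.36 million.
Denominator = 211.41 + 2.11 = 213.52 million.
Broad rate = 24.36 / 213.52 = 11.41%.
Headline unemployment rate = 17.31 / 211.41 = 8.19%.

Broad underutilization rate ≈ 11.41%; headline unemployment rate ≈ 8.19%.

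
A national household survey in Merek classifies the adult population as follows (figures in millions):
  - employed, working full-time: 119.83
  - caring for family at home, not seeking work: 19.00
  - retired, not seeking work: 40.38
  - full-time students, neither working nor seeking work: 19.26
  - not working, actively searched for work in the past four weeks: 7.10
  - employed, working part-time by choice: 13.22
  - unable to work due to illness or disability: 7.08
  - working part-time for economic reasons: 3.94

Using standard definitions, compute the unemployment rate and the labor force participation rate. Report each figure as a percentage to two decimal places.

Unemployment rate ≈ 4.93%; labor force participation rate ≈ 62.70%.

Employed = 119.83 + 13.22 + 3.94 = 136.99 million (anyone who worked, including part-time for economic reasons, counts as employed).
Unemployed = 7.10 million.
Labor force = 136.99 + 7.10 = 144.09 million.
Not in labor force = 19.00 + 40.38 + 19.26 + 7.08 = 85.72 million (those not working and not actively searching are outside the labor force).
Civilian working-age population = 144.09 + 85.72 = 229.81 million.
Unemployment rate = 7.10 / 144.09 = 4.93%.
Labor force participation rate = 144.09 / 229.81 = 62.70%.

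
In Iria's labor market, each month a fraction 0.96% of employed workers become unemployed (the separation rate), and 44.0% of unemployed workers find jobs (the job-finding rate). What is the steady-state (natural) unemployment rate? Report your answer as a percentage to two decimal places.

At steady state the flows balance: s·E = f·U, so U/(E+U) = s/(s+f).
u* = 0.96 / (0.96 + 44.0) = 0.96 / 44.96 = 2.14%.

Steady-state unemployment rate ≈ 2.14%.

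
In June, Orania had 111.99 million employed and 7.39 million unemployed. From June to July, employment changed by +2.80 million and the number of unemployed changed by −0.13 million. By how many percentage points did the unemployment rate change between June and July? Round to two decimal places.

June: labor force = 111.99 + 7.39 = 119.38; u = 7.39/119.38 = 6.19%.
July: labor force = 114.79 + 7.26 = 122.05; u = 7.26/122.05 = 5.95%.
Change = 5.95% − 6.19% = −0.24 pp.

The unemployment rate changed by −0.24 percentage points.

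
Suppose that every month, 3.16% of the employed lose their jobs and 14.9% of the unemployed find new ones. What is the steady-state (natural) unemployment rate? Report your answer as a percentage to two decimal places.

Steady-state unemployment rate ≈ 17.50%.

At steady state the flows balance: s·E = f·U, so U/(E+U) = s/(s+f).
u* = 3.16 / (3.16 + 14.9) = 3.16 / 18.06 = 17.50%.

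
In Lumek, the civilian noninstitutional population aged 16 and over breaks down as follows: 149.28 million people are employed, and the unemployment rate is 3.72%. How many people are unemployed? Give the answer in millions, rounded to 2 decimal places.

Let U be the number unemployed. The labor force is E + U, and U/(E+U) = 0.0372.
So U = 0.0372 × 149.28 / (1 − 0.0372) = 5.5532 / 0.9628 ≈ 5.77 million.

About 5.77 million are unemployed.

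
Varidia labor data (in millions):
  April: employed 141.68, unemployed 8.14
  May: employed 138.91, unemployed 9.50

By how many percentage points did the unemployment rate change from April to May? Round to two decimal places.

The unemployment rate changed by +0.97 percentage points.

April: labor force = 141.68 + 8.14 = 149.82; u = 8.14/149.82 = 5.43%.
May: labor force = 138.91 + 9.50 = 148.41; u = 9.50/148.41 = 6.40%.
Change = 6.40% − 5.43% = +0.97 pp.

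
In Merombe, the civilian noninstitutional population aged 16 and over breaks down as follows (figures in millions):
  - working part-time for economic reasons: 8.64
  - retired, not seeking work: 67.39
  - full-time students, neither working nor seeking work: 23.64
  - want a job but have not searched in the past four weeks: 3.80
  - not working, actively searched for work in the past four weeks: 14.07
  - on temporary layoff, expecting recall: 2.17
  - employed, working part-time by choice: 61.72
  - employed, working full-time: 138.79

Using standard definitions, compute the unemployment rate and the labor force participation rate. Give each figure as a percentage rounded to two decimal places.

Unemployment rate ≈ 7.21%; labor force participation rate ≈ 70.39%.

Employed = 8.64 + 61.72 + 138.79 = 209.15 million (anyone who worked, including part-time for economic reasons, counts as employed).
Unemployed = 14.07 + 2.17 = 16.24 million (jobless and actively searching, or on temporary layoff).
Labor force = 209.15 + 16.24 = 225.39 million.
Not in labor force = 67.39 + 23.64 + 3.80 = 94.83 million (those not working and not actively searching are outside the labor force — including those who want a job but have given up searching).
Civilian working-age population = 225.39 + 94.83 = 320.22 million.
Unemployment rate = 16.24 / 225.39 = 7.21%.
Labor force participation rate = 225.39 / 320.22 = 70.39%.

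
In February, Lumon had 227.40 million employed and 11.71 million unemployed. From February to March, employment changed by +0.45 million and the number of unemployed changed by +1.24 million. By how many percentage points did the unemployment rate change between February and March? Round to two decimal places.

The unemployment rate changed by +0.48 percentage points.

February: labor force = 227.40 + 11.71 = 239.11; u = 11.71/239.11 = 4.90%.
March: labor force = 227.85 + 12.95 = 240.80; u = 12.95/240.80 = 5.38%.
Change = 5.38% − 4.90% = +0.48 pp.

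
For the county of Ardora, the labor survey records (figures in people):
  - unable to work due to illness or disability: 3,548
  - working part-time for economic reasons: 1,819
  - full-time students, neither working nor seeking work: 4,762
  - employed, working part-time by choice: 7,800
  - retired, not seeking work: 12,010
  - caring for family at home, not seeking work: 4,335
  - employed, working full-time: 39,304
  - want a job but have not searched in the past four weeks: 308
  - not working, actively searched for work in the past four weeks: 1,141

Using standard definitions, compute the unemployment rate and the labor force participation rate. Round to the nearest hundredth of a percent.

Unemployment rate ≈ 2.28%; labor force participation rate ≈ 66.73%.

Employed = 1,819 + 7,800 + 39,304 = 48,923 (anyone who worked, including part-time for economic reasons, counts as employed).
Unemployed = 1,141.
Labor force = 48,923 + 1,141 = 50,064.
Not in labor force = 3,548 + 4,762 + 12,010 + 4,335 + 308 = 24,963 (those not working and not actively searching are outside the labor force — including those who want a job but have given up searching).
Civilian working-age population = 50,064 + 24,963 = 75,027.
Unemployment rate = 1,141 / 50,064 = 2.28%.
Labor force participation rate = 50,064 / 75,027 = 66.73%.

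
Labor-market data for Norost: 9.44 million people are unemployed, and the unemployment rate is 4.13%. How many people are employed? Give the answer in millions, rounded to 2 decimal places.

About 219.13 million are employed.

Labor force = U / u = 9.44 / 0.0413 ≈ 228.57 million.
Employed = labor force − unemployed = 228.57 − 9.44 = 219.13 million.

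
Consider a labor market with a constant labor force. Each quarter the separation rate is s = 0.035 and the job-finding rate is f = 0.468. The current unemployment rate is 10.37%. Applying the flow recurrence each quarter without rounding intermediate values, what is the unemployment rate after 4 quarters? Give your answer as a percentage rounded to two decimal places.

With a fixed labor force, u_{t+1} = u_t + s·(1−u_t) − f·u_t = u_t·(1−s−f) + s.
Here 1−s−f = 0.497 and s = 0.035.
u_1 = 0.103700 × 0.497 + 0.035 = 0.086539.
u_2 = 0.086539 × 0.497 + 0.035 = 0.078010.
u_3 = 0.078010 × 0.497 + 0.035 = 0.073771.
u_4 = 0.073771 × 0.497 + 0.035 = 0.071664.

Unemployment rate after four quarters ≈ 7.17%.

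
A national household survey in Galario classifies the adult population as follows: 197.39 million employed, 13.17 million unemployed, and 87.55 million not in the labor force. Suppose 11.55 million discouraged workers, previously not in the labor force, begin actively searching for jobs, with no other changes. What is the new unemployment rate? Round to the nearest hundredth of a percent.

Initially, labor force = 197.39 + 13.17 = 210.56 million, so u = 13.17/210.56 = 6.25%.
After the change, unemployed and labor force both rise by 11.55 → E = 197.39, U = 24.72, labor force = 222.11 million.
New unemployment rate = 24.72 / 222.11 = 11.13%.

New unemployment rate ≈ 11.13%.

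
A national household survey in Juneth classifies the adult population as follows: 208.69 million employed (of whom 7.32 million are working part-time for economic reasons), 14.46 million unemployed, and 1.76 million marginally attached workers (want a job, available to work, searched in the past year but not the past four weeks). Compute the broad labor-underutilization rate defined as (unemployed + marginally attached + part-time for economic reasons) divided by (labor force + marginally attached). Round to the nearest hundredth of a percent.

Broad underutilization rate ≈ 10.47%.

Labor force = 208.69 + 14.46 = 223.15 million.
Numerator = 14.46 + 1.76 + 7.32 = 23.54 million.
Denominator = 223.15 + 1.76 = 224.91 million.
Broad rate = 23.54 / 224.91 = 10.47%.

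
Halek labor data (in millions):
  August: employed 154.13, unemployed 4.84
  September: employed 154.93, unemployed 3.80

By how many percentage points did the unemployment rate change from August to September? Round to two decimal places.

August: labor force = 154.13 + 4.84 = 158.97; u = 4.84/158.97 = 3.04%.
September: labor force = 154.93 + 3.80 = 158.73; u = 3.80/158.73 = 2.39%.
Change = 2.39% − 3.04% = −0.65 pp.

The unemployment rate changed by −0.65 percentage points.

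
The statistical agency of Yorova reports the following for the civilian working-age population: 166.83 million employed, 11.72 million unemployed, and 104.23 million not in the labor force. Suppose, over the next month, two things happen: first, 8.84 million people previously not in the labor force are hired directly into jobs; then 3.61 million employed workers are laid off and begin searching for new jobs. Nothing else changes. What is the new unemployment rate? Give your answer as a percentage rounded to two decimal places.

New unemployment rate ≈ 8.18%.

Initially, labor force = 166.83 + 11.72 = 178.55 million, so u = 11.72/178.55 = 6.56%.
After the first change, employed and labor force both rise by 8.84; unemployed unchanged → E = 175.67, U = 11.72, labor force = 187.39 million.
After the second change, employed falls and unemployed rises by 3.61; labor force unchanged → E = 172.06, U = 15.33, labor force = 187.39 million.
New unemployment rate = 15.33 / 187.39 = 8.18%.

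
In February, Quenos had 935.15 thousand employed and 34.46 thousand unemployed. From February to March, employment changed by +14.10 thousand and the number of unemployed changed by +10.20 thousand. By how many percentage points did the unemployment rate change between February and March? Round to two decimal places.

The unemployment rate changed by +0.94 percentage points.

February: labor force = 935.15 + 34.46 = 969.61; u = 34.46/969.61 = 3.55%.
March: labor force = 949.25 + 44.66 = 993.91; u = 44.66/993.91 = 4.49%.
Change = 4.49% − 3.55% = +0.94 pp.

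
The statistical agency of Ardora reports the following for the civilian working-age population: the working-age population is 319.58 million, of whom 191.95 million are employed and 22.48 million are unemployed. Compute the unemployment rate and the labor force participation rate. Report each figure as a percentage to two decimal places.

Labor force = employed + unemployed = 191.95 + 22.48 = 214.43 million.
Unemployment rate = 22.48 / 214.43 = 10.48%.
Labor force participation rate = 214.43 / 319.58 = 67.10%.

Unemployment rate ≈ 10.48%; labor force participation rate ≈ 67.10%.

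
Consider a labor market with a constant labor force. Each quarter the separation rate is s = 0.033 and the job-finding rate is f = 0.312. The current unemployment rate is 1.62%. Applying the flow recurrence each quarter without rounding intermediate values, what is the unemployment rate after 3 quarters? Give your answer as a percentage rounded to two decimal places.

With a fixed labor force, u_{t+1} = u_t + s·(1−u_t) − f·u_t = u_t·(1−s−f) + s.
Here 1−s−f = 0.655 and s = 0.033.
u_1 = 0.016200 × 0.655 + 0.033 = 0.043611.
u_2 = 0.043611 × 0.655 + 0.033 = 0.061565.
u_3 = 0.061565 × 0.655 + 0.033 = 0.073325.

Unemployment rate after three quarters ≈ 7.33%.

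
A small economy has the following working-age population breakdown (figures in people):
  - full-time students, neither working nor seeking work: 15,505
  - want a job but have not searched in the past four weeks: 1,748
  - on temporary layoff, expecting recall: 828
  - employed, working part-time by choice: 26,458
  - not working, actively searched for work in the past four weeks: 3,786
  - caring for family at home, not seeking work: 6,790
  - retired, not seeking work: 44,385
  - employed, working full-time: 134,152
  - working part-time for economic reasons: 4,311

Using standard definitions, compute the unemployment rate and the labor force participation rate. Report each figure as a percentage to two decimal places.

Employed = 26,458 + 134,152 + 4,311 = 164,921 (anyone who worked, including part-time for economic reasons, counts as employed).
Unemployed = 828 + 3,786 = 4,614 (jobless and actively searching, or on temporary layoff).
Labor force = 164,921 + 4,614 = 169,535.
Not in labor force = 15,505 + 1,748 + 6,790 + 44,385 = 68,428 (those not working and not actively searching are outside the labor force — including those who want a job but have given up searching).
Civilian working-age population = 169,535 + 68,428 = 237,963.
Unemployment rate = 4,614 / 169,535 = 2.72%.
Labor force participation rate = 169,535 / 237,963 = 71.24%.

Unemployment rate ≈ 2.72%; labor force participation rate ≈ 71.24%.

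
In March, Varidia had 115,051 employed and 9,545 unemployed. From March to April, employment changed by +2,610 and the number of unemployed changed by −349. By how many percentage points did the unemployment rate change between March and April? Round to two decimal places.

The unemployment rate changed by −0.41 percentage points.

March: labor force = 115,051 + 9,545 = 124,596; u = 9,545/124,596 = 7.66%.
April: labor force = 117,661 + 9,196 = 126,857; u = 9,196/126,857 = 7.25%.
Change = 7.25% − 7.66% = −0.41 pp.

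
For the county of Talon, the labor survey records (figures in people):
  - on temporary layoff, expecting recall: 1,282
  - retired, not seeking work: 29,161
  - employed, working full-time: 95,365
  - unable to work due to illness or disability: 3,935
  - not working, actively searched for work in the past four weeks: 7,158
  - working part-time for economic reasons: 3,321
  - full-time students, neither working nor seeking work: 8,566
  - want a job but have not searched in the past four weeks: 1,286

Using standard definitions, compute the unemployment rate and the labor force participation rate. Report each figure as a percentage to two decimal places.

Employed = 95,365 + 3,321 = 98,686 (anyone who worked, including part-time for economic reasons, counts as employed).
Unemployed = 1,282 + 7,158 = 8,440 (jobless and actively searching, or on temporary layoff).
Labor force = 98,686 + 8,440 = 107,126.
Not in labor force = 29,161 + 3,935 + 8,566 + 1,286 = 42,948 (those not working and not actively searching are outside the labor force — including those who want a job but have given up searching).
Civilian working-age population = 107,126 + 42,948 = 150,074.
Unemployment rate = 8,440 / 107,126 = 7.88%.
Labor force participation rate = 107,126 / 150,074 = 71.38%.

Unemployment rate ≈ 7.88%; labor force participation rate ≈ 71.38%.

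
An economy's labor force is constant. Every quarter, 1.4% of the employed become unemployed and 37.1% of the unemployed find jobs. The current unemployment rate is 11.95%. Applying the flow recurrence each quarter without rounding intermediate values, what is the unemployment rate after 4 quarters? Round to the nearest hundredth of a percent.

With a fixed labor force, u_{t+1} = u_t + s·(1−u_t) − f·u_t = u_t·(1−s−f) + s.
Here 1−s−f = 0.615 and s = 0.014.
u_1 = 0.119500 × 0.615 + 0.014 = 0.087493.
u_2 = 0.087493 × 0.615 + 0.014 = 0.067808.
u_3 = 0.067808 × 0.615 + 0.014 = 0.055702.
u_4 = 0.055702 × 0.615 + 0.014 = 0.048257.

Unemployment rate after four quarters ≈ 4.83%.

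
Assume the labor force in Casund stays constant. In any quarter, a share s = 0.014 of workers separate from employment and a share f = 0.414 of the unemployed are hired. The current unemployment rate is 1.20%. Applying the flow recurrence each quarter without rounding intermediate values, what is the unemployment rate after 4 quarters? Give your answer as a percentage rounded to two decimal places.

Unemployment rate after four quarters ≈ 3.05%.

With a fixed labor force, u_{t+1} = u_t + s·(1−u_t) − f·u_t = u_t·(1−s−f) + s.
Here 1−s−f = 0.572 and s = 0.014.
u_1 = 0.012000 × 0.572 + 0.014 = 0.020864.
u_2 = 0.020864 × 0.572 + 0.014 = 0.025934.
u_3 = 0.025934 × 0.572 + 0.014 = 0.028834.
u_4 = 0.028834 × 0.572 + 0.014 = 0.030493.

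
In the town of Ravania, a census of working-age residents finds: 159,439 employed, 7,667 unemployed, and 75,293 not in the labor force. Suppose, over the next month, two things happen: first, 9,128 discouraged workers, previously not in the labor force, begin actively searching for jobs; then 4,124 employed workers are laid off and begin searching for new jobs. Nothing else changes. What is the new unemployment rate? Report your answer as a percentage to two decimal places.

Initially, labor force = 159,439 + 7,667 = 167,106, so u = 7,667/167,106 = 4.59%.
After the first change, unemployed and labor force both rise by 9,128 → E = 159,439, U = 16,795, labor force = 176,234.
After the second change, employed falls and unemployed rises by 4,124; labor force unchanged → E = 155,315, U = 20,919, labor force = 176,234.
New unemployment rate = 20,919 / 176,234 = 11.87%.

New unemployment rate ≈ 11.87%.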